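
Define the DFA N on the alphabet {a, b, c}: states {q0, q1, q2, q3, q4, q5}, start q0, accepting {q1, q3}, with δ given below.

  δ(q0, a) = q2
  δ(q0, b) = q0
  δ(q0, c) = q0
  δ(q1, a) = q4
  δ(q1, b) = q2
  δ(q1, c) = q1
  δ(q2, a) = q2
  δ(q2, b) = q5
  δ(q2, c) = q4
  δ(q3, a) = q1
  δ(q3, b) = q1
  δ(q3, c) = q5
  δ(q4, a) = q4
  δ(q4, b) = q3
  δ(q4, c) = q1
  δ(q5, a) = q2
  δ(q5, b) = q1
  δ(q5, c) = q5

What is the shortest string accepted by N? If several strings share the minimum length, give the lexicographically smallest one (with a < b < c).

A breadth-first search from q0 reaches an accepting state first via the path q0 → q2 → q5 → q1 on input abb.
No string of length < 3 is accepted (BFS exhausts all shorter strings without reaching an accepting state), and abb is the lexicographically least accepting string of length 3.

abb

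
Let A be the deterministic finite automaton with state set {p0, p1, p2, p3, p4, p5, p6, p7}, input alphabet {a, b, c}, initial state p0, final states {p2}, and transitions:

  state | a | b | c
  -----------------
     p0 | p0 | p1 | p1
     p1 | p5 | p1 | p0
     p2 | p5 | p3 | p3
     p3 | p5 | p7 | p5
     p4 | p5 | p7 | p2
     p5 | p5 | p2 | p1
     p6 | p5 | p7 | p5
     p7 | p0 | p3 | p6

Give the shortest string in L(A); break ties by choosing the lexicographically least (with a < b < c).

A breadth-first search from p0 reaches an accepting state first via the path p0 → p1 → p5 → p2 on input bab.
No string of length < 3 is accepted (BFS exhausts all shorter strings without reaching an accepting state), and bab is the lexicographically least accepting string of length 3.

bab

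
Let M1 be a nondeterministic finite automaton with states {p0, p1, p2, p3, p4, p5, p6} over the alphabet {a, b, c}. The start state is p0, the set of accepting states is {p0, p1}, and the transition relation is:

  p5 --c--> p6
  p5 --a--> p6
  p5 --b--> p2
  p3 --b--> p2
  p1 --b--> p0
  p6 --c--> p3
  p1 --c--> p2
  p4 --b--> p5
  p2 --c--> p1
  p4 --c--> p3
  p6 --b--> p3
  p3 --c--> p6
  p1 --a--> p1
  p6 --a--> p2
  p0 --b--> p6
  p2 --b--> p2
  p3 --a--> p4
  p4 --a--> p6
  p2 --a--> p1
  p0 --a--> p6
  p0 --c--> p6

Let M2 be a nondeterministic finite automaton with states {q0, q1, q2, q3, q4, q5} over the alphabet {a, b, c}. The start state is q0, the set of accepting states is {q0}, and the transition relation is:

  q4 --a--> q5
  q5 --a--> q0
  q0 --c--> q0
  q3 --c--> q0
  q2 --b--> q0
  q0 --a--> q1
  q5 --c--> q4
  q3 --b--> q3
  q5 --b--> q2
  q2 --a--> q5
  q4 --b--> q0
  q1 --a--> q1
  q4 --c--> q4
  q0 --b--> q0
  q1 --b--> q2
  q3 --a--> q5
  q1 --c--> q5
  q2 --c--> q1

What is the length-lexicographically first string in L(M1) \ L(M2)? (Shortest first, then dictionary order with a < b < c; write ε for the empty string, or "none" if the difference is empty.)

The string aaa is accepted by M1 but not by M2.
No shorter string lies in the difference, and aaa is the lexicographically first length-3 string in L(M1) \ L(M2).

aaa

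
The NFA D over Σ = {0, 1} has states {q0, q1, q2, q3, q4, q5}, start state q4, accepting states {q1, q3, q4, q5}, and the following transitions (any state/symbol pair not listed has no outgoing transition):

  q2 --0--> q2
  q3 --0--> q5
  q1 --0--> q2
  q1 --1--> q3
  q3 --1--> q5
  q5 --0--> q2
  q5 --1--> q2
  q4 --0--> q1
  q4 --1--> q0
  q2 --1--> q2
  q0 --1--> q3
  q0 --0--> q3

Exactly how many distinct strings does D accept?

11

The useful subgraph on states {q0, q1, q3, q4, q5} is acyclic, so L(D) is finite; the longest accepting path visits 4 useful states, giving maximum string length 3.
Counting accepting paths from q4 by length: 1 of length 0, 1 of length 1, 3 of length 2, 6 of length 3. Total 11.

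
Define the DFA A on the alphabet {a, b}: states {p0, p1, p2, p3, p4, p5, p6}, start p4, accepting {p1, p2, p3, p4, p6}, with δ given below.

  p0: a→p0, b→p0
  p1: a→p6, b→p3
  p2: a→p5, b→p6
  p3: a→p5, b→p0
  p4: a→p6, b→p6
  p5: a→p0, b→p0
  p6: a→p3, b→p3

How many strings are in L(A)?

7

The useful subgraph on states {p3, p4, p6} is acyclic, so L(A) is finite; the longest accepting path visits 3 useful states, giving maximum string length 2.
Counting accepting paths from p4 by length: 1 of length 0, 2 of length 1, 4 of length 2. Total 7.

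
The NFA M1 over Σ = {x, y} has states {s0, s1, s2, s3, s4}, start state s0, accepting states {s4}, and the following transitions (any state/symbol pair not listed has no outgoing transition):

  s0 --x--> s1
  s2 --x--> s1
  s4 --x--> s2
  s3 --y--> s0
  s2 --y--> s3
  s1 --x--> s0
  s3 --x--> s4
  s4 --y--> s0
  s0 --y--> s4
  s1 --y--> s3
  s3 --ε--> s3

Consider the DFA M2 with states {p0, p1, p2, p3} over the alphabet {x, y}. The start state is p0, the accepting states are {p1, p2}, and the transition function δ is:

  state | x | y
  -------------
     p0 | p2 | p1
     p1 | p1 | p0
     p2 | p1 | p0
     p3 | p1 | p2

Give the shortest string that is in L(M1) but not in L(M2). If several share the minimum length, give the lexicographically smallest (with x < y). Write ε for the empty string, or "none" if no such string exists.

The string xxy is accepted by M1 but not by M2.
No shorter string lies in the difference, and xxy is the lexicographically first length-3 string in L(M1) \ L(M2).

xxy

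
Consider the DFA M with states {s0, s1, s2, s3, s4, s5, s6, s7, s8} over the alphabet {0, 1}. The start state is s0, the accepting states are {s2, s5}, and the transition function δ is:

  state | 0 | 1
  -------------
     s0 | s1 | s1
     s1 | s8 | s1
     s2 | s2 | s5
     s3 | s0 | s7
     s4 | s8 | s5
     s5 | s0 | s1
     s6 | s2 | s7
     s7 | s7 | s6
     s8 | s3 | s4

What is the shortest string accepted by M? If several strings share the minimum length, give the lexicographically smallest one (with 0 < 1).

0011

A breadth-first search from s0 reaches an accepting state first via the path s0 → s1 → s8 → s4 → s5 on input 0011.
No string of length < 4 is accepted (BFS exhausts all shorter strings without reaching an accepting state), and 0011 is the lexicographically least accepting string of length 4.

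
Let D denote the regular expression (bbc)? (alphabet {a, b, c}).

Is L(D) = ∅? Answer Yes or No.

No

The empty string ε matches the expression, so it belongs to L(D).
Since L(D) contains at least one string, it is not empty.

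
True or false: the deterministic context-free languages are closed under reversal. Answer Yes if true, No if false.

L = {c bⁿaⁿ : n≥0} ∪ {d b²ⁿaⁿ : n≥0} is a DCFL: the first symbol tells a deterministic PDA whether to pop one or two b's per a. Its reversal Lᴿ = {aⁿbⁿ c : n≥0} ∪ {aⁿb²ⁿ d : n≥0} is not. DCFLs are closed under right quotient by regular languages, and Lᴿ/{c, d} = {aⁿbⁿ : n≥0} ∪ {aⁿb²ⁿ : n≥0} — the standard context-free language accepted by no deterministic PDA (intuitively the machine would have to commit to a b-to-a ratio before the distinguishing marker arrives; formally, a DPDA for it would have a single run on aⁿb²ⁿ, accepting after the prefix aⁿbⁿ and accepting again after n more b's; an ordinary PDA that simulates it on a's and b's and, at any moment when it is accepting, may switch to reading only a fresh letter e while feeding each e to the simulation as a b, would accept aⁱbʲeᵏ (k≥1) exactly when both aⁱbʲ and aⁱbʲ⁺ᵏ are in the language, i.e. its language intersected with the regular set a*b*e⁺ would be exactly {aⁿbⁿeⁿ : n≥1} — impossible, since context-free languages are closed under intersection with regular sets and {aⁿbⁿeⁿ} is not context-free). So Lᴿ cannot be a DCFL.

No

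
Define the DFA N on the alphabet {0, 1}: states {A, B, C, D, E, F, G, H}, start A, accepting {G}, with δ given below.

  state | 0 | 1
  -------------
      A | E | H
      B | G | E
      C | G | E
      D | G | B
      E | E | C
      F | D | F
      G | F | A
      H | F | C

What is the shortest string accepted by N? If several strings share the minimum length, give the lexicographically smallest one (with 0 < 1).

A breadth-first search from A reaches an accepting state first via the path A → E → C → G on input 010.
No string of length < 3 is accepted (BFS exhausts all shorter strings without reaching an accepting state), and 010 is the lexicographically least accepting string of length 3.

010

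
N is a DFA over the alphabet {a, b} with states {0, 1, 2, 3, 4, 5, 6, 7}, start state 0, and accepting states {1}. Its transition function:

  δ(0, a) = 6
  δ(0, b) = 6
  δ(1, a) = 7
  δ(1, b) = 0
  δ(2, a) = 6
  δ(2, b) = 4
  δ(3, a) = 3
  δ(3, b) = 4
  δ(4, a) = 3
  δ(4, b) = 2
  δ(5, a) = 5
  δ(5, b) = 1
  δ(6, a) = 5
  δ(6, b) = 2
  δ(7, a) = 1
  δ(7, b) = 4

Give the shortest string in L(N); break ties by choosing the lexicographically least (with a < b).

aab

A breadth-first search from 0 reaches an accepting state first via the path 0 → 6 → 5 → 1 on input aab.
No string of length < 3 is accepted (BFS exhausts all shorter strings without reaching an accepting state), and aab is the lexicographically least accepting string of length 3.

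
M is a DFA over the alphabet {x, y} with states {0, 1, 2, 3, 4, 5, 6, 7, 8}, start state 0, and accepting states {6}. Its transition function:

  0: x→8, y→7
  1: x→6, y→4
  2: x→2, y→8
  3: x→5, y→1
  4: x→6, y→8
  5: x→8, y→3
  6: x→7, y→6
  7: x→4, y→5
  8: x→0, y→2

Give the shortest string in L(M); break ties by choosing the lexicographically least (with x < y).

A breadth-first search from 0 reaches an accepting state first via the path 0 → 7 → 4 → 6 on input yxx.
No string of length < 3 is accepted (BFS exhausts all shorter strings without reaching an accepting state), and yxx is the lexicographically least accepting string of length 3.

yxx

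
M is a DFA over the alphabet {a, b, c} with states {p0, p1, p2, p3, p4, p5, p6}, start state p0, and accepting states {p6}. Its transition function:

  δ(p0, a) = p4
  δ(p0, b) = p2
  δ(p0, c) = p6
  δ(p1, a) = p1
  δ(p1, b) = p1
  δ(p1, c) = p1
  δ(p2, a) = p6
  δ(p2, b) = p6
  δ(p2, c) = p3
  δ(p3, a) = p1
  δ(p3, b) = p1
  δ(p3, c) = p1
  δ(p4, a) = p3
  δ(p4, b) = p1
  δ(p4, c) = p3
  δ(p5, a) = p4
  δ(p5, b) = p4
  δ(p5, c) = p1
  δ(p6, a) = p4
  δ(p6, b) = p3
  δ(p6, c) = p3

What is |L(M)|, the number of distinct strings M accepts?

3

The useful subgraph on states {p0, p2, p6} is acyclic, so L(M) is finite; the longest accepting path visits 3 useful states, giving maximum string length 2.
Counting accepting paths from p0 by length: 1 of length 1, 2 of length 2. Total 3.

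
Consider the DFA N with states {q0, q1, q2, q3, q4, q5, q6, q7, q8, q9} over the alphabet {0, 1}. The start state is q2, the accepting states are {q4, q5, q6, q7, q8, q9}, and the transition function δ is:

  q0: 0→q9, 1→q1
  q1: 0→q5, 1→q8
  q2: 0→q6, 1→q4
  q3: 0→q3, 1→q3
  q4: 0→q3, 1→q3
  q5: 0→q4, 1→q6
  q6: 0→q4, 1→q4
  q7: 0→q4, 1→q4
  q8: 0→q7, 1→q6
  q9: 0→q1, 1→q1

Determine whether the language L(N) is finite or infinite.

finite

The useful states (reachable from q2 and able to reach an accepting state) are {q2, q4, q6}.
Restricted to these states the transition graph has no cycle, so every accepting path has bounded length and L is finite.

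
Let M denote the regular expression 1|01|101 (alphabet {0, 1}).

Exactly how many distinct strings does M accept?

3

The expression has no Kleene star, so L(M) is finite. Expanding the alternatives gives {1, 01, 101}.
That is 1 of length 1, 1 of length 2, 1 of length 3: 3 strings in all.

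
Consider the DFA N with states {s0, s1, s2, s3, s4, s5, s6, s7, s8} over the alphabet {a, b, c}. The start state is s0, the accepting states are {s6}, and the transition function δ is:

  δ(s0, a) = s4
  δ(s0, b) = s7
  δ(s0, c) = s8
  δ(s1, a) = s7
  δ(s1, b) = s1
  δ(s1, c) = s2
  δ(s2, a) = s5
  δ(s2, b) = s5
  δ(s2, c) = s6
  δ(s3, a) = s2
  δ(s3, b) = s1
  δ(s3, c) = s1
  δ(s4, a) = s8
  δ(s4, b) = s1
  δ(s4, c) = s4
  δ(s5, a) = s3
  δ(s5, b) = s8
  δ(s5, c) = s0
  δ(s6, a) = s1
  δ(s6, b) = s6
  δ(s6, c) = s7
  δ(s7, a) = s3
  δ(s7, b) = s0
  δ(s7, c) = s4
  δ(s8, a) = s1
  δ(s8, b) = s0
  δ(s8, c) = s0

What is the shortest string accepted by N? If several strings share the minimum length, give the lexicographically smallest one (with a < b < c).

A breadth-first search from s0 reaches an accepting state first via the path s0 → s4 → s1 → s2 → s6 on input abcc.
No string of length < 4 is accepted (BFS exhausts all shorter strings without reaching an accepting state), and abcc is the lexicographically least accepting string of length 4.

abcc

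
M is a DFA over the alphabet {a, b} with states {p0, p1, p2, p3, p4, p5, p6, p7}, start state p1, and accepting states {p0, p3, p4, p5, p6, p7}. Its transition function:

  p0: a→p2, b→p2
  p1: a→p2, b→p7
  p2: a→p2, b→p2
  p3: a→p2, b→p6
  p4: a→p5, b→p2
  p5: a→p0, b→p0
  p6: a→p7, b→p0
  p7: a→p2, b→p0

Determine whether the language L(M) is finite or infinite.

The useful states (reachable from p1 and able to reach an accepting state) are {p0, p1, p7}.
Restricted to these states the transition graph has no cycle, so every accepting path has bounded length and L is finite.

finite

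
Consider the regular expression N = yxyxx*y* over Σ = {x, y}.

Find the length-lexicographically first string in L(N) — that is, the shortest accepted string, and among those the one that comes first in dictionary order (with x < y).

yxyx

By inspection of the expression, no string of length less than 4 matches, and yxyx is the lexicographically first match of length 4.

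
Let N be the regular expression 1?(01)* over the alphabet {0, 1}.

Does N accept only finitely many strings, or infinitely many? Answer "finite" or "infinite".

infinite

The expression contains a Kleene star applied to a subexpression that matches at least one nonempty string, so it matches strings of unbounded length.
Hence L(N) is infinite.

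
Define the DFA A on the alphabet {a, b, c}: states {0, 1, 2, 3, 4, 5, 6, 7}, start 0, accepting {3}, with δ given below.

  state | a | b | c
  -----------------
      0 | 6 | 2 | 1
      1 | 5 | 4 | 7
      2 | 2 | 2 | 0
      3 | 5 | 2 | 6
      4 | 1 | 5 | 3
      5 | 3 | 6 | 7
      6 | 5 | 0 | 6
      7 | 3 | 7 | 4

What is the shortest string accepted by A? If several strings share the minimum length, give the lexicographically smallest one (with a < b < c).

A breadth-first search from 0 reaches an accepting state first via the path 0 → 6 → 5 → 3 on input aaa.
No string of length < 3 is accepted (BFS exhausts all shorter strings without reaching an accepting state), and aaa is the lexicographically least accepting string of length 3.

aaa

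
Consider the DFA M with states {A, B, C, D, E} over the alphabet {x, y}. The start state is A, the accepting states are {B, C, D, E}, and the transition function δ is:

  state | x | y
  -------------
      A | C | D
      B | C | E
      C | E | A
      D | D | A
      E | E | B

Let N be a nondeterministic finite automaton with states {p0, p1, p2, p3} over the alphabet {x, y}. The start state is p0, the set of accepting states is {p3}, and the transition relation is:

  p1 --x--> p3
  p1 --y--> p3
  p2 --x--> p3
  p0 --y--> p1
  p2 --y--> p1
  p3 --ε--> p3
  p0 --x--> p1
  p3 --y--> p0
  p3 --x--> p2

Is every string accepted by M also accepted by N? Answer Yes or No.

The string x is in L(M) but not in L(N).
So L(M) ⊄ L(N).

No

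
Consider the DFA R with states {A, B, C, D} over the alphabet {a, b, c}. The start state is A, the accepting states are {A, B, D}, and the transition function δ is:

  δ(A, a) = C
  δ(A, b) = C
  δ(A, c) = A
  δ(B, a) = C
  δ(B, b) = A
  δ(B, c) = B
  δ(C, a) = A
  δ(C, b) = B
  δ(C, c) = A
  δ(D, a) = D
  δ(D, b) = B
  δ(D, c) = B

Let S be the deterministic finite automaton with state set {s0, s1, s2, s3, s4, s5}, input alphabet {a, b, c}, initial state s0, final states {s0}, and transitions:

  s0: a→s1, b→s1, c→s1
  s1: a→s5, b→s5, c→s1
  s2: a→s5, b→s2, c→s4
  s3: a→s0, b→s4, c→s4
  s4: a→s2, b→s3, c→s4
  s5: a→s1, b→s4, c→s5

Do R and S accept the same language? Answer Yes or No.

The string c is accepted by R but rejected by S.
So L(R) ≠ L(S).

No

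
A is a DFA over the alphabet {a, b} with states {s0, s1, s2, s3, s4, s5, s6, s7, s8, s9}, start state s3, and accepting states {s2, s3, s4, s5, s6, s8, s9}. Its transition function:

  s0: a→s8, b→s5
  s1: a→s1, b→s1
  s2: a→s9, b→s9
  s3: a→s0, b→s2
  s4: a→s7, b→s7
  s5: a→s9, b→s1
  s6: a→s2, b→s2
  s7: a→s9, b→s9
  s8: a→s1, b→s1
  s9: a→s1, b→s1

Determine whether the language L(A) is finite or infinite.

The useful states (reachable from s3 and able to reach an accepting state) are {s0, s2, s3, s5, s8, s9}.
Restricted to these states the transition graph has no cycle, so every accepting path has bounded length and L is finite.

finite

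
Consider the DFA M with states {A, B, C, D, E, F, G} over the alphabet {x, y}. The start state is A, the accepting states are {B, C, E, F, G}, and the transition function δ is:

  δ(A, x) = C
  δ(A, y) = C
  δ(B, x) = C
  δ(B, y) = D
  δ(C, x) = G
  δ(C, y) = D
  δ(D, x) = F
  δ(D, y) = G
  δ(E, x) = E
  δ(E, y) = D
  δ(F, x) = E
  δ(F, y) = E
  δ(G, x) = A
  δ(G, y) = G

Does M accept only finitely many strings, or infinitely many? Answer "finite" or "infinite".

State D is reachable from the start and can reach an accepting state, and it lies on the cycle D → F → E → D.
Traversing that cycle any number of times yields accepted strings of unbounded length, so the language is infinite.

infinite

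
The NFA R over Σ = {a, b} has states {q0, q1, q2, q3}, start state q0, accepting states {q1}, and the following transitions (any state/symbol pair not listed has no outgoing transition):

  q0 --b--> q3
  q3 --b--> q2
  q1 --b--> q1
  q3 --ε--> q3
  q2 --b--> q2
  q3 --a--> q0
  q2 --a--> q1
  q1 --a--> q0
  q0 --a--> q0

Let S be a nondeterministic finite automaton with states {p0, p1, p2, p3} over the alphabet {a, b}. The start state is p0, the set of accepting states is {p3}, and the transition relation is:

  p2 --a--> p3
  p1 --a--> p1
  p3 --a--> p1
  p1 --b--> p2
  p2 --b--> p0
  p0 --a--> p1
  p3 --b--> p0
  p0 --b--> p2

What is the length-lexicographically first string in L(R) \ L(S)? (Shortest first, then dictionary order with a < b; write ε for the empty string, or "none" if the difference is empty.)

The string bba is accepted by R but not by S.
No shorter string lies in the difference, and bba is the lexicographically first length-3 string in L(R) \ L(S).

bba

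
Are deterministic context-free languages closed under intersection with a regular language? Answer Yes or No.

Yes

Run the DPDA and a DFA for the regular language in lock-step (product of the two finite controls, one shared stack, the DFA component advancing only on genuine input moves); the result is still deterministic and accepts when both components accept.
So the deterministic context-free languages are closed under intersection with a regular language.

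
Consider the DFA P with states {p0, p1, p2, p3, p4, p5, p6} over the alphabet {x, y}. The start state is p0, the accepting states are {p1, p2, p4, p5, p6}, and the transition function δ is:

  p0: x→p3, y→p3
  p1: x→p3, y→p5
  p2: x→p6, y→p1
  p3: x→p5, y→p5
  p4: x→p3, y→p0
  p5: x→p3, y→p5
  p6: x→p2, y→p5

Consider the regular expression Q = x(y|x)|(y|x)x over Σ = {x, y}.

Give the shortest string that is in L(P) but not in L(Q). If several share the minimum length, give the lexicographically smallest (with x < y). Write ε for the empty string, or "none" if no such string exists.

The string yy is accepted by P but not by Q.
No shorter string lies in the difference, and yy is the lexicographically first length-2 string in L(P) \ L(Q).

yy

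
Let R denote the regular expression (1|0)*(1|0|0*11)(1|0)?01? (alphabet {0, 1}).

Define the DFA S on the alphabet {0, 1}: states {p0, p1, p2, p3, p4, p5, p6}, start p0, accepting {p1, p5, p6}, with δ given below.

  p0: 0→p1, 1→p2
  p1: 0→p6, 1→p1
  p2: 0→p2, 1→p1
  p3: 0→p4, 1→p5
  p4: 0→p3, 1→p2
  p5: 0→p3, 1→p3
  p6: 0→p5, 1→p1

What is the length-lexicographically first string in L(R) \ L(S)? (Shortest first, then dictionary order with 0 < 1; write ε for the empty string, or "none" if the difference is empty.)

10

The string 10 is accepted by R but not by S.
No shorter string lies in the difference, and 10 is the lexicographically first length-2 string in L(R) \ L(S).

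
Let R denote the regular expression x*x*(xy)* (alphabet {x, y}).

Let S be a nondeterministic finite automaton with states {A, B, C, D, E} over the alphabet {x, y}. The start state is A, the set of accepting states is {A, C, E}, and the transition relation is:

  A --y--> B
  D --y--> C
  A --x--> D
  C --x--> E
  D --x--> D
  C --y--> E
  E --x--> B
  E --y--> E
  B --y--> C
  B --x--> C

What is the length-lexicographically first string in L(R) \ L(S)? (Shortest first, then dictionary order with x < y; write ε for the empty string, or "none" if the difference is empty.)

x

The string x is accepted by R but not by S.
No shorter string lies in the difference, and x is the lexicographically first length-1 string in L(R) \ L(S).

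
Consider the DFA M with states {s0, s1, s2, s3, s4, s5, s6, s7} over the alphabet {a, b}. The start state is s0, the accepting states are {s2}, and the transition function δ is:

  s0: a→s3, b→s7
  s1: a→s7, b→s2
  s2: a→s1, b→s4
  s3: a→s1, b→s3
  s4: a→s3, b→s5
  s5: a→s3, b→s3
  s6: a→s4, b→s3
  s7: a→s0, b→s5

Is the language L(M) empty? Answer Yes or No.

No

The string aab is accepted: the run s0 → s3 → s1 → s2 ends in the accepting state s2.
Since at least one string is accepted, L(M) is not empty.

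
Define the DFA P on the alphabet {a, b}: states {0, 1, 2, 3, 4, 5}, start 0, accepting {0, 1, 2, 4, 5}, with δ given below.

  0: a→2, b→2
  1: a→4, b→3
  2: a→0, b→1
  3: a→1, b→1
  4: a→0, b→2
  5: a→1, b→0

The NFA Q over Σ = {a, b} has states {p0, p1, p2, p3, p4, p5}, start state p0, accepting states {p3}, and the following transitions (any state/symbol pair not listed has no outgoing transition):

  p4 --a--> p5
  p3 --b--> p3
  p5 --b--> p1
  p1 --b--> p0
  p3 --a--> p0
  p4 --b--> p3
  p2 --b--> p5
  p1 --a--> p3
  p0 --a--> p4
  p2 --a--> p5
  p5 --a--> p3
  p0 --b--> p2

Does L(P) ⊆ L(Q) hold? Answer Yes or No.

No

The empty string ε is in L(P) but not in L(Q).
So L(P) ⊄ L(Q).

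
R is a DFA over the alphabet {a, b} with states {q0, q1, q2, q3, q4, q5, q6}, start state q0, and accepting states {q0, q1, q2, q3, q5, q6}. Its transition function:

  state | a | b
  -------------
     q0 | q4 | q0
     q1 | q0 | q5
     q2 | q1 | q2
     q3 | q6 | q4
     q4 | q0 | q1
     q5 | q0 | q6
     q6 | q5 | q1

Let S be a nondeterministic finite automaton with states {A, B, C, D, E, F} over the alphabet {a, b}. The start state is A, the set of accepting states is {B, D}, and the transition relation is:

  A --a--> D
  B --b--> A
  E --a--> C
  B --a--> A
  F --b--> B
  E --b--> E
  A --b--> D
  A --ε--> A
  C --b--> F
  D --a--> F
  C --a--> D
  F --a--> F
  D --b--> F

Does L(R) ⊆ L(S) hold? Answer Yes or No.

The empty string ε is in L(R) but not in L(S).
So L(R) ⊄ L(S).

No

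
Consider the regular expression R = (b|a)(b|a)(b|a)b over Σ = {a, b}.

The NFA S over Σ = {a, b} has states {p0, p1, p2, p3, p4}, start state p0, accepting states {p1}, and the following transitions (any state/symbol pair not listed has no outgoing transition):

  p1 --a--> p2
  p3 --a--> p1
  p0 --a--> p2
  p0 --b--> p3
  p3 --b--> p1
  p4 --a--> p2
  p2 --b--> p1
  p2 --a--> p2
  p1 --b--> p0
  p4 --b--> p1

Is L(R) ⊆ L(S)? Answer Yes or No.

The string aabb is in L(R) but not in L(S).
So L(R) ⊄ L(S).

No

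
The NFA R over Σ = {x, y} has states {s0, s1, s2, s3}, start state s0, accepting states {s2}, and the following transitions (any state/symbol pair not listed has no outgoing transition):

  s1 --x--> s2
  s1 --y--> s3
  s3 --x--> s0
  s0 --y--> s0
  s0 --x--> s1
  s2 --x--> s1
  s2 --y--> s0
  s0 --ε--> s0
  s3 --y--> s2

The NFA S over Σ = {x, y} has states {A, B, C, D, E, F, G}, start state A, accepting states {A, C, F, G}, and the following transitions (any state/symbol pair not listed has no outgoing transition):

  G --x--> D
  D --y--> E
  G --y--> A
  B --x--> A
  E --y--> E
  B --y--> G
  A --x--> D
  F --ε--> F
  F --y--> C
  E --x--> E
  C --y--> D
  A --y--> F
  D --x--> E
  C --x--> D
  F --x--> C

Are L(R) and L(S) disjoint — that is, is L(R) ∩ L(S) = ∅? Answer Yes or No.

Exploring the product automaton R × S from the start pair (s0, A), following both machines on each input symbol, reaches 12 state pairs: (s0, A), (s1, D), (s0, F), (s2, E), (s3, E), (s1, C), (s0, C), (s1, E), (s0, E), (s2, D), (s3, D), (s0, D).
R accepts in {s2} and S accepts in {A, C, F, G}; no reachable pair has both components accepting, so no string drives both machines to acceptance simultaneously and L(R) ∩ L(S) = ∅.
So no string is accepted by both, and the intersection is empty.

Yes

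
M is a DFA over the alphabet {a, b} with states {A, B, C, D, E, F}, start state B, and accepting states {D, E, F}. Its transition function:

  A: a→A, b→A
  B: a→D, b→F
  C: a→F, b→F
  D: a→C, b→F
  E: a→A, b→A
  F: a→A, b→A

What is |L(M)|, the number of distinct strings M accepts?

5

The useful subgraph on states {B, C, D, F} is acyclic, so L(M) is finite; the longest accepting path visits 4 useful states, giving maximum string length 3.
Counting accepting paths from B by length: 2 of length 1, 1 of length 2, 2 of length 3. Total 5.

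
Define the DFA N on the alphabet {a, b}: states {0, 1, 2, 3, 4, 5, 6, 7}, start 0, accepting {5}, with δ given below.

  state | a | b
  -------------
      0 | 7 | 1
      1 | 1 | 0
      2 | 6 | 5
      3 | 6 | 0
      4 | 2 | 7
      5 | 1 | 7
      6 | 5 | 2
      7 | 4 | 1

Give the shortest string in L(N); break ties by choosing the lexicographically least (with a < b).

aaab

A breadth-first search from 0 reaches an accepting state first via the path 0 → 7 → 4 → 2 → 5 on input aaab.
No string of length < 4 is accepted (BFS exhausts all shorter strings without reaching an accepting state), and aaab is the lexicographically least accepting string of length 4.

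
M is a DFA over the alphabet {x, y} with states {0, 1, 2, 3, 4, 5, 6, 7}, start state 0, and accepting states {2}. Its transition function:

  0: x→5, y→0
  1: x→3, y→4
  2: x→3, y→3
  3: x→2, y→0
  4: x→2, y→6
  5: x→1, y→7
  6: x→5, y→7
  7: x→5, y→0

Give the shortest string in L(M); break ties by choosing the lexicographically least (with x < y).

xxxx

A breadth-first search from 0 reaches an accepting state first via the path 0 → 5 → 1 → 3 → 2 on input xxxx.
No string of length < 4 is accepted (BFS exhausts all shorter strings without reaching an accepting state), and xxxx is the lexicographically least accepting string of length 4.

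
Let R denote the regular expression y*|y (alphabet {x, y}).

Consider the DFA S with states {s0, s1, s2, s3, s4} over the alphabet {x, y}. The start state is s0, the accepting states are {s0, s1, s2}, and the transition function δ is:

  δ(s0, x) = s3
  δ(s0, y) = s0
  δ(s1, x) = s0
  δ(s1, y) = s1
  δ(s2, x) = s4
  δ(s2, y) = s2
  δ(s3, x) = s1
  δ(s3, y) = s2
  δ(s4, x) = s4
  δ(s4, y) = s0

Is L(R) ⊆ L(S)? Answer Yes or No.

Yes

Converting the expression R to a DFA (subset construction, then merging equivalent states) gives the minimal DFA with states {r0, r1}, start state r0, accepting states {r0} and transitions r0: x→r1, y→r0; r1: x→r1, y→r1.
Exploring the product automaton R × S from the start pair (r0, s0), following both machines on each input symbol, reaches 6 state pairs: (r0, s0), (r1, s3), (r1, s1), (r1, s2), (r1, s0), (r1, s4).
R accepts in {r0} and S accepts in {s0, s1, s2}. The reachable pairs whose R-component is accepting are (r0, s0); in each of them the S-component is accepting too, so the product for L(R) \ L(S) (R-component accepting, S-component rejecting) has no reachable accepting pair and the difference is empty.
Hence every string in L(R) is also in L(S).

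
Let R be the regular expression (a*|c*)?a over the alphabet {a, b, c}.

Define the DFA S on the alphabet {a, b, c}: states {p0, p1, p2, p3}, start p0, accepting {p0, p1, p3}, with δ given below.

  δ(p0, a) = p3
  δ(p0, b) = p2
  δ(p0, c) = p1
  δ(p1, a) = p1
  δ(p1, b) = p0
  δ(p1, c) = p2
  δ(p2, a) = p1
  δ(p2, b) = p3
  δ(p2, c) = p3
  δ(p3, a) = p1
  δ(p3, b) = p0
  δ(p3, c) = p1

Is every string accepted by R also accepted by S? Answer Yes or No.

Yes

Converting the expression R to a DFA (subset construction, then merging equivalent states) gives the minimal DFA with states {r0, r1, r2, r3, r4}, start state r0, accepting states {r1, r4} and transitions r0: a→r1, b→r2, c→r3; r1: a→r1, b→r2, c→r2; r2: a→r2, b→r2, c→r2; r3: a→r4, b→r2, c→r3; r4: a→r2, b→r2, c→r2.
Exploring the product automaton R × S from the start pair (r0, p0), following both machines on each input symbol, reaches 11 state pairs: (r0, p0), (r1, p3), (r2, p2), (r3, p1), (r1, p1), (r2, p0), (r2, p1), (r2, p3), (r4, p1), (r3, p2), (r3, p3).
R accepts in {r1, r4} and S accepts in {p0, p1, p3}. The reachable pairs whose R-component is accepting are (r1, p3), (r1, p1), (r4, p1); in each of them the S-component is accepting too, so the product for L(R) \ L(S) (R-component accepting, S-component rejecting) has no reachable accepting pair and the difference is empty.
Hence every string in L(R) is also in L(S).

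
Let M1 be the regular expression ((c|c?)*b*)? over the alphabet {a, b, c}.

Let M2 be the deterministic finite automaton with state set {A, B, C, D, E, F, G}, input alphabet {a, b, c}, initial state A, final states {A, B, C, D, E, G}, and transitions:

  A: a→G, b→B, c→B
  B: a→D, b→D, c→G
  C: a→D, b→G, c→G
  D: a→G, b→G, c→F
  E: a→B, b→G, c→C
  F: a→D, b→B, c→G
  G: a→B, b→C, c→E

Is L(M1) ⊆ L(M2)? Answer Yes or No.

Converting the expression M1 to a DFA (subset construction, then merging equivalent states) gives the minimal DFA with states {r0, r1, r2}, start state r0, accepting states {r0, r2} and transitions r0: a→r1, b→r2, c→r0; r1: a→r1, b→r1, c→r1; r2: a→r1, b→r2, c→r1.
Exploring the product automaton M1 × M2 from the start pair (r0, A), following both machines on each input symbol, reaches 15 state pairs: (r0, A), (r1, G), (r2, B), (r0, B), (r1, B), (r1, C), (r1, E), (r1, D), (r2, D), (r0, G), (r1, F), (r2, G), (r2, C), (r0, E), (r0, C).
M1 accepts in {r0, r2} and M2 accepts in {A, B, C, D, E, G}. The reachable pairs whose M1-component is accepting are (r0, A), (r2, B), (r0, B), (r2, D), (r0, G), (r2, G), (r2, C), (r0, E), (r0, C); in each of them the M2-component is accepting too, so the product for L(M1) \ L(M2) (M1-component accepting, M2-component rejecting) has no reachable accepting pair and the difference is empty.
Hence every string in L(M1) is also in L(M2).

Yes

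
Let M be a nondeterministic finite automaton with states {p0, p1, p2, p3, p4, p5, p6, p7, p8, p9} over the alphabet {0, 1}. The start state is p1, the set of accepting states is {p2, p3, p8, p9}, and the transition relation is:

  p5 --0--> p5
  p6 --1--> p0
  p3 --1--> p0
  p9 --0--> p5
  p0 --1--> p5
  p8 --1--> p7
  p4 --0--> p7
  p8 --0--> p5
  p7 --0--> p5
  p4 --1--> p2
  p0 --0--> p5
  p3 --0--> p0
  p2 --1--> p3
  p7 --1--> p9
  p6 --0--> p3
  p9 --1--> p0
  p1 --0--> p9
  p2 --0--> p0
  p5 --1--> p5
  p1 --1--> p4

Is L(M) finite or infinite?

The useful states (reachable from p1 and able to reach an accepting state) are {p1, p2, p3, p4, p7, p9}.
Restricted to these states the transition graph has no cycle, so every accepting path has bounded length and L is finite.

finite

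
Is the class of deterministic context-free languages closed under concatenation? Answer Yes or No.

No

Take L₁ = {ε, c} (finite, hence regular and DCFL) and L₂ = {c aⁿbⁿ : n≥0} ∪ {cc aⁿb²ⁿ : n≥0} (a DCFL: the number of leading c's tells the DPDA whether to pop one stack symbol per b or per two b's). Then L₁L₂ ∩ cca⁺b* = {cc aⁿbⁿ : n≥1} ∪ {cc aⁿb²ⁿ : n≥1}. If L₁L₂ were a DCFL, so would be this intersection with a regular set, and a DPDA for it started from its configuration after reading cc would accept {aⁿbⁿ : n≥1} ∪ {aⁿb²ⁿ : n≥1}, which no deterministic PDA accepts (a DPDA for it would have a single run on aⁿb²ⁿ, accepting after the prefix aⁿbⁿ and accepting again after n more b's; an ordinary PDA that simulates it on a's and b's and, at any moment when it is accepting, may switch to reading only a fresh letter d while feeding each d to the simulation as a b, would accept aⁱbʲdᵏ (k≥1) exactly when both aⁱbʲ and aⁱbʲ⁺ᵏ are in the language, i.e. its language intersected with the regular set a*b*d⁺ would be exactly {aⁿbⁿdⁿ : n≥1} — impossible, since context-free languages are closed under intersection with regular sets and {aⁿbⁿdⁿ} is not context-free). Hence L₁L₂ is not a DCFL.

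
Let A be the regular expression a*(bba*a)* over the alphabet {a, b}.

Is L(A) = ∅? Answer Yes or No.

No

The empty string ε matches the expression, so it belongs to L(A).
Since L(A) contains at least one string, it is not empty.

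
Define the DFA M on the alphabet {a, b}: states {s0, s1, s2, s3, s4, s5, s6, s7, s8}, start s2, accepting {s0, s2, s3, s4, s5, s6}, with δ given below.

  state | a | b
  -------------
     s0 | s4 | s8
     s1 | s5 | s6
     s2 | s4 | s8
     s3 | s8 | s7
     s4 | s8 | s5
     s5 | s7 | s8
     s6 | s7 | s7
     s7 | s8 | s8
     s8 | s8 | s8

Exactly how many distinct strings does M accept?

The useful subgraph on states {s2, s4, s5} is acyclic, so L(M) is finite; the longest accepting path visits 3 useful states, giving maximum string length 2.
Counting accepting paths from s2 by length: 1 of length 0, 1 of length 1, 1 of length 2. Total 3.

3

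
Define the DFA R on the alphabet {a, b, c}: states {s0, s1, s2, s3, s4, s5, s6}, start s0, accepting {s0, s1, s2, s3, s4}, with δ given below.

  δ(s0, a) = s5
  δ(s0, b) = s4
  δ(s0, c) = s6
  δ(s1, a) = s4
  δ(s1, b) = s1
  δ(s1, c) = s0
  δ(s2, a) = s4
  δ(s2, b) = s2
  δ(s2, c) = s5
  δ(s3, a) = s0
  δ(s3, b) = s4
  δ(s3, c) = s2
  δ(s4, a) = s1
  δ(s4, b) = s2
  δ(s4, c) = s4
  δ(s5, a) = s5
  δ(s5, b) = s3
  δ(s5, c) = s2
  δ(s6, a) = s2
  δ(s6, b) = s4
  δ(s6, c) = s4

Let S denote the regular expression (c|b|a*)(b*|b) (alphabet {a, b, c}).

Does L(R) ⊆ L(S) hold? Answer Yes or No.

No

The string ac is in L(R) but not in L(S).
So L(R) ⊄ L(S).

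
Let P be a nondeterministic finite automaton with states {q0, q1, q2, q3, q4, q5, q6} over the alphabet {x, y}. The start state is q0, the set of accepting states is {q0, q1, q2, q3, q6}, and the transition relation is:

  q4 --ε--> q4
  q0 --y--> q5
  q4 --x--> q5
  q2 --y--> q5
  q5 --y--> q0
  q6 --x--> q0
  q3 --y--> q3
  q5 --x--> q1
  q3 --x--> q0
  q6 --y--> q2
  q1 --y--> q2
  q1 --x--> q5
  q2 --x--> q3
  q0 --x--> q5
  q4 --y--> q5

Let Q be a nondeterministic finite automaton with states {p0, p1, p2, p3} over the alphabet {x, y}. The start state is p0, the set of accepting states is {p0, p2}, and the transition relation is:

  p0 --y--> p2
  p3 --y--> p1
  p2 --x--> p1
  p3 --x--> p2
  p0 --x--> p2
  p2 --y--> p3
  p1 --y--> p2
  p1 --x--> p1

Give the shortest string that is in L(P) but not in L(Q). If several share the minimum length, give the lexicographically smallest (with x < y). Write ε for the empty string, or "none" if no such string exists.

The string xx is accepted by P but not by Q.
No shorter string lies in the difference, and xx is the lexicographically first length-2 string in L(P) \ L(Q).

xx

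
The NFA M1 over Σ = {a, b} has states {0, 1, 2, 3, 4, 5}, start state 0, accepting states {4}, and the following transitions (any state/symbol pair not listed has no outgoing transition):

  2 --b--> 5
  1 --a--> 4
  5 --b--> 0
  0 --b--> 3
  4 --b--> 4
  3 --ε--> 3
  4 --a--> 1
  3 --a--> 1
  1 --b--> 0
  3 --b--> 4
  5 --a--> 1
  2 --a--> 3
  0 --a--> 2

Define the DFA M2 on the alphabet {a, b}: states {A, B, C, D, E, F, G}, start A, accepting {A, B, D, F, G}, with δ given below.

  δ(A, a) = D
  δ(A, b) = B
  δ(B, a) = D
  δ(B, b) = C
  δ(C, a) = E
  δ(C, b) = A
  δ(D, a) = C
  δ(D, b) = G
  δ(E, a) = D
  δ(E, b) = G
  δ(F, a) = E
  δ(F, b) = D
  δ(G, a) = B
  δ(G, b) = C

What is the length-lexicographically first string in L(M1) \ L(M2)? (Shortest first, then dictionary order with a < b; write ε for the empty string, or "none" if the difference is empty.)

bb

The string bb is accepted by M1 but not by M2.
No shorter string lies in the difference, and bb is the lexicographically first length-2 string in L(M1) \ L(M2).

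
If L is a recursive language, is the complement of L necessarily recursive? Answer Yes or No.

Run the decider for L and flip its answer; since the decider halts on every input, this decides the complement.
So the recursive languages are closed under complement.

Yes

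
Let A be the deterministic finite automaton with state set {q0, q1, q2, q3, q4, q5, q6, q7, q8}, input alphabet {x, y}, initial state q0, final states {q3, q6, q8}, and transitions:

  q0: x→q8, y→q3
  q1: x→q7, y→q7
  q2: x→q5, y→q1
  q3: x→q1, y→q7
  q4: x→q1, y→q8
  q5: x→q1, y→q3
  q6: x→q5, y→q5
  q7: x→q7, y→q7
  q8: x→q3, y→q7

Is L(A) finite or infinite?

finite

The useful states (reachable from q0 and able to reach an accepting state) are {q0, q3, q8}.
Restricted to these states the transition graph has no cycle, so every accepting path has bounded length and L is finite.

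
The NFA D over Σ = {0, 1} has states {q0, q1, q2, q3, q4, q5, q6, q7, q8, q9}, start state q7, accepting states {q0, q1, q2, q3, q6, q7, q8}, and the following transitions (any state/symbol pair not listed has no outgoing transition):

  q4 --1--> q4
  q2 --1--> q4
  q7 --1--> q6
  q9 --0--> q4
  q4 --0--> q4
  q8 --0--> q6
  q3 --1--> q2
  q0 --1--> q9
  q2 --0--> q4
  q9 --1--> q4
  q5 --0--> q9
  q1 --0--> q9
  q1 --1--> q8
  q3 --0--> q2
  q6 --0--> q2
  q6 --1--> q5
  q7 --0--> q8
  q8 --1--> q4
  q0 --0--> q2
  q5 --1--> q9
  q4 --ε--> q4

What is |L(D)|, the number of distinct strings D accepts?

The useful subgraph on states {q2, q6, q7, q8} is acyclic, so L(D) is finite; the longest accepting path visits 4 useful states, giving maximum string length 3.
Counting accepting paths from q7 by length: 1 of length 0, 2 of length 1, 2 of length 2, 1 of length 3. Total 6.

6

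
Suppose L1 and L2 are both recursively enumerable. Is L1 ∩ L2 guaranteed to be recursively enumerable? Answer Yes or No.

Yes

Run the recogniser for L₁; if it accepts, run the recogniser for L₂ and accept if that accepts too. If either runs forever the input is never accepted, which is all a recogniser needs.
So the recursively enumerable languages are closed under intersection.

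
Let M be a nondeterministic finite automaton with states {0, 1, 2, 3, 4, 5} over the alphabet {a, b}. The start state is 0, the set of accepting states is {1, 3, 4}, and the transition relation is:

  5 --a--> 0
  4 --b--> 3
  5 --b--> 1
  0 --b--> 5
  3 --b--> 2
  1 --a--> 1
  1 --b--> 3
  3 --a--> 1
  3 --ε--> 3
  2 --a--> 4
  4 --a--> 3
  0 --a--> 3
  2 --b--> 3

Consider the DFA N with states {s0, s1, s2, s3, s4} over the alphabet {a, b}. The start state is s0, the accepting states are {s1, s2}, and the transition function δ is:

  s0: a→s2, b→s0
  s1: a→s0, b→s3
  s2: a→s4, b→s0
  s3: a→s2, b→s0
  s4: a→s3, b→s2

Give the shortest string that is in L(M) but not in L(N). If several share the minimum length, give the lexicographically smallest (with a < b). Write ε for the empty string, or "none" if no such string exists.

The string aa is accepted by M but not by N.
No shorter string lies in the difference, and aa is the lexicographically first length-2 string in L(M) \ L(N).

aa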